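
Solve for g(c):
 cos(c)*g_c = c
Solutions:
 g(c) = C1 + Integral(c/cos(c), c)


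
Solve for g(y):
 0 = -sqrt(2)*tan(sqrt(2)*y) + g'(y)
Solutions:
 g(y) = C1 - log(cos(sqrt(2)*y))


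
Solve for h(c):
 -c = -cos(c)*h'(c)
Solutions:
 h(c) = C1 + Integral(c/cos(c), c)


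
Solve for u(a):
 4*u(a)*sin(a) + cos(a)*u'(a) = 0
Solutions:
 u(a) = C1*cos(a)^4


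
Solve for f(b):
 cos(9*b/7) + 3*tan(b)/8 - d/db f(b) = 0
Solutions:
 f(b) = C1 - 3*log(cos(b))/8 + 7*sin(9*b/7)/9


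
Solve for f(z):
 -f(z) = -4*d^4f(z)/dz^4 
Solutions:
 f(z) = C1*exp(-sqrt(2)*z/2) + C2*exp(sqrt(2)*z/2) + C3*sin(sqrt(2)*z/2) + C4*cos(sqrt(2)*z/2)


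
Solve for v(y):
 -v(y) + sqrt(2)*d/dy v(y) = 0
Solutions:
 v(y) = C1*exp(sqrt(2)*y/2)


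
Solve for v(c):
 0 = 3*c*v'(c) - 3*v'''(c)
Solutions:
 v(c) = C1 + Integral(C2*airyai(c) + C3*airybi(c), c)


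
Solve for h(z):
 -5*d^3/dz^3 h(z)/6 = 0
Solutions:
 h(z) = C1 + C2*z + C3*z^2


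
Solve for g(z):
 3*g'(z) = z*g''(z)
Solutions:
 g(z) = C1 + C2*z^4


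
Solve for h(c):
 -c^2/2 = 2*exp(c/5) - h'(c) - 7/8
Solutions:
 h(c) = C1 + c^3/6 - 7*c/8 + 10*exp(c/5)


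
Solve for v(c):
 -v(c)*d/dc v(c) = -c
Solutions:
 v(c) = -sqrt(C1 + c^2)
 v(c) = sqrt(C1 + c^2)


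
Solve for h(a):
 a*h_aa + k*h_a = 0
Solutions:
 h(a) = C1 + a^(1 - re(k))*(C2*sin(log(a)*Abs(im(k))) + C3*cos(log(a)*im(k)))


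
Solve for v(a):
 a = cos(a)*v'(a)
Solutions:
 v(a) = C1 + Integral(a/cos(a), a)


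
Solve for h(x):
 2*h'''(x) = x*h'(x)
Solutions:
 h(x) = C1 + Integral(C2*airyai(2^(2/3)*x/2) + C3*airybi(2^(2/3)*x/2), x)


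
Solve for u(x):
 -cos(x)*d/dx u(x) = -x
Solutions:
 u(x) = C1 + Integral(x/cos(x), x)


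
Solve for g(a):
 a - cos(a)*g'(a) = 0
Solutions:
 g(a) = C1 + Integral(a/cos(a), a)


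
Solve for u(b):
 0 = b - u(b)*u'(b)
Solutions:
 u(b) = -sqrt(C1 + b^2)
 u(b) = sqrt(C1 + b^2)


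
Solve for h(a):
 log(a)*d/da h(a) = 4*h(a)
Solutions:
 h(a) = C1*exp(4*li(a))


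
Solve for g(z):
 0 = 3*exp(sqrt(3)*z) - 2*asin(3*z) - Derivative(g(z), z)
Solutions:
 g(z) = C1 - 2*z*asin(3*z) - 2*sqrt(1 - 9*z^2)/3 + sqrt(3)*exp(sqrt(3)*z)


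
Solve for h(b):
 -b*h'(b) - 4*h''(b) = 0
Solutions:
 h(b) = C1 + C2*erf(sqrt(2)*b/4)


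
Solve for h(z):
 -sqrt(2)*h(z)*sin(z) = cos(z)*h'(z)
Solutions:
 h(z) = C1*cos(z)^(sqrt(2))


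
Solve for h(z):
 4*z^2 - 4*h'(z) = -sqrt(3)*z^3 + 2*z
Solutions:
 h(z) = C1 + sqrt(3)*z^4/16 + z^3/3 - z^2/4


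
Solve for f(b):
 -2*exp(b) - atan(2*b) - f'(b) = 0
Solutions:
 f(b) = C1 - b*atan(2*b) - 2*exp(b) + log(4*b^2 + 1)/4


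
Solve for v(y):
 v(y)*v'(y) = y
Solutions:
 v(y) = -sqrt(C1 + y^2)
 v(y) = sqrt(C1 + y^2)


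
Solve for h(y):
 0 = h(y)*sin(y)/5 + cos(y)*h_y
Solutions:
 h(y) = C1*cos(y)^(1/5)


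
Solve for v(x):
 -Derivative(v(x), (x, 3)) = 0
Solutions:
 v(x) = C1 + C2*x + C3*x^2


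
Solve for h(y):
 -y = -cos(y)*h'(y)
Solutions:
 h(y) = C1 + Integral(y/cos(y), y)


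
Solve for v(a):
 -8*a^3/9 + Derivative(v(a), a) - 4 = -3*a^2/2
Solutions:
 v(a) = C1 + 2*a^4/9 - a^3/2 + 4*a


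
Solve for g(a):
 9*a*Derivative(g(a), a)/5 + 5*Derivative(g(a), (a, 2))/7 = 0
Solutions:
 g(a) = C1 + C2*erf(3*sqrt(14)*a/10)


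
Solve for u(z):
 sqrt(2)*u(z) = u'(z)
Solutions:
 u(z) = C1*exp(sqrt(2)*z)


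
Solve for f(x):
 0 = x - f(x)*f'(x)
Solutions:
 f(x) = -sqrt(C1 + x^2)
 f(x) = sqrt(C1 + x^2)


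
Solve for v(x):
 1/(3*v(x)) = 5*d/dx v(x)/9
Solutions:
 v(x) = -sqrt(C1 + 30*x)/5
 v(x) = sqrt(C1 + 30*x)/5


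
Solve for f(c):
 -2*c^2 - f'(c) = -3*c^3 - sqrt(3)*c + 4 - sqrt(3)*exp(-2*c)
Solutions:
 f(c) = C1 + 3*c^4/4 - 2*c^3/3 + sqrt(3)*c^2/2 - 4*c - sqrt(3)*exp(-2*c)/2


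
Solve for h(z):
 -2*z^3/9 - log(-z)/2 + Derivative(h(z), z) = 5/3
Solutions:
 h(z) = C1 + z^4/18 + z*log(-z)/2 + 7*z/6


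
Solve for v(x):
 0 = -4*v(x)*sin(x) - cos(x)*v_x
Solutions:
 v(x) = C1*cos(x)^4


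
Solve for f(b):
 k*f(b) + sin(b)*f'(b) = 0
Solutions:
 f(b) = C1*exp(k*(-log(cos(b) - 1) + log(cos(b) + 1))/2)


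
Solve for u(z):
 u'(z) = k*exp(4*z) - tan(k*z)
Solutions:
 u(z) = C1 + k*exp(4*z)/4 - Piecewise((-log(cos(k*z))/k, Ne(k, 0)), (0, True))


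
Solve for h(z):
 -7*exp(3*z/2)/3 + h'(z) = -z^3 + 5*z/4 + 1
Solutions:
 h(z) = C1 - z^4/4 + 5*z^2/8 + z + 14*exp(3*z/2)/9


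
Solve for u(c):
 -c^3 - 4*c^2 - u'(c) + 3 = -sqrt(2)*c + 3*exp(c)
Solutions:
 u(c) = C1 - c^4/4 - 4*c^3/3 + sqrt(2)*c^2/2 + 3*c - 3*exp(c)


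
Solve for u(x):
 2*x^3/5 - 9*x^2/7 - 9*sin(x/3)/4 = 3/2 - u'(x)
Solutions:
 u(x) = C1 - x^4/10 + 3*x^3/7 + 3*x/2 - 27*cos(x/3)/4


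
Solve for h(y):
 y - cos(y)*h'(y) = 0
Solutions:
 h(y) = C1 + Integral(y/cos(y), y)


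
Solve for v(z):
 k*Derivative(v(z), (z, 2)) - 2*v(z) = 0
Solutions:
 v(z) = C1*exp(-sqrt(2)*z*sqrt(1/k)) + C2*exp(sqrt(2)*z*sqrt(1/k))


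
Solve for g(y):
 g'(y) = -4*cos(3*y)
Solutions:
 g(y) = C1 - 4*sin(3*y)/3


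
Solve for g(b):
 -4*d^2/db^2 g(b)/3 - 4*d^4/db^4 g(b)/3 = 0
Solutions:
 g(b) = C1 + C2*b + C3*sin(b) + C4*cos(b)


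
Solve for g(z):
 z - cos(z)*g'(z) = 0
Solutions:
 g(z) = C1 + Integral(z/cos(z), z)


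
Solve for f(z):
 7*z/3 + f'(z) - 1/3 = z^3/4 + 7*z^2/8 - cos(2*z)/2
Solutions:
 f(z) = C1 + z^4/16 + 7*z^3/24 - 7*z^2/6 + z/3 - sin(2*z)/4


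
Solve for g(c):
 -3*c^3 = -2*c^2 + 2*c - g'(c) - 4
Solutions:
 g(c) = C1 + 3*c^4/4 - 2*c^3/3 + c^2 - 4*c


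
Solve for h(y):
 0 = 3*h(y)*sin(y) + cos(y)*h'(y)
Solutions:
 h(y) = C1*cos(y)^3


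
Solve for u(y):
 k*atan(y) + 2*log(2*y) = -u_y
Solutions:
 u(y) = C1 - k*(y*atan(y) - log(y^2 + 1)/2) - 2*y*log(y) - 2*y*log(2) + 2*y


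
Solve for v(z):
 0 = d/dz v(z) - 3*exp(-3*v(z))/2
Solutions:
 v(z) = log(C1 + 9*z/2)/3
 v(z) = log((-1 - sqrt(3)*I)*(C1 + 9*z/2)^(1/3)/2)
 v(z) = log((-1 + sqrt(3)*I)*(C1 + 9*z/2)^(1/3)/2)


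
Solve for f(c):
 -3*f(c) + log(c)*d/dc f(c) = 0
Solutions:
 f(c) = C1*exp(3*li(c))


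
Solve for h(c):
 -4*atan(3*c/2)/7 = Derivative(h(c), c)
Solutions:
 h(c) = C1 - 4*c*atan(3*c/2)/7 + 4*log(9*c^2 + 4)/21


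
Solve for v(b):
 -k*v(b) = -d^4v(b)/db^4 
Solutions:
 v(b) = C1*exp(-b*k^(1/4)) + C2*exp(b*k^(1/4)) + C3*exp(-I*b*k^(1/4)) + C4*exp(I*b*k^(1/4))


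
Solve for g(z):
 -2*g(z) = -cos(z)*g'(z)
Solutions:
 g(z) = C1*(sin(z) + 1)/(sin(z) - 1)


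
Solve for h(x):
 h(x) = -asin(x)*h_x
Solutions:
 h(x) = C1*exp(-Integral(1/asin(x), x))


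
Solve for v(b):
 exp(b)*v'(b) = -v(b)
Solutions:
 v(b) = C1*exp(exp(-b))


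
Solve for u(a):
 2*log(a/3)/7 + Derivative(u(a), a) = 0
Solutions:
 u(a) = C1 - 2*a*log(a)/7 + 2*a/7 + 2*a*log(3)/7


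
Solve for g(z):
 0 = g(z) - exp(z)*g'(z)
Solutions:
 g(z) = C1*exp(-exp(-z))


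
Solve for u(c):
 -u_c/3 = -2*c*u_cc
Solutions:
 u(c) = C1 + C2*c^(7/6)


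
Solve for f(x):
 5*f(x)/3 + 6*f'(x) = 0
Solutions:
 f(x) = C1*exp(-5*x/18)


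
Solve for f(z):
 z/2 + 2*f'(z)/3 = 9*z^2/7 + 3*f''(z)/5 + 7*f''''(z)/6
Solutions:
 f(z) = C1 + C2*exp(70^(1/3)*z*(-(175 + sqrt(32515))^(1/3) + 3*70^(1/3)/(175 + sqrt(32515))^(1/3))/70)*sin(sqrt(3)*70^(1/3)*z*(3*70^(1/3)/(175 + sqrt(32515))^(1/3) + (175 + sqrt(32515))^(1/3))/70) + C3*exp(70^(1/3)*z*(-(175 + sqrt(32515))^(1/3) + 3*70^(1/3)/(175 + sqrt(32515))^(1/3))/70)*cos(sqrt(3)*70^(1/3)*z*(3*70^(1/3)/(175 + sqrt(32515))^(1/3) + (175 + sqrt(32515))^(1/3))/70) + C4*exp(-70^(1/3)*z*(-(175 + sqrt(32515))^(1/3) + 3*70^(1/3)/(175 + sqrt(32515))^(1/3))/35) + 9*z^3/14 + 381*z^2/280 + 3429*z/1400


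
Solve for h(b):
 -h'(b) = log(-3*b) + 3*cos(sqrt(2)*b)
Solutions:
 h(b) = C1 - b*log(-b) - b*log(3) + b - 3*sqrt(2)*sin(sqrt(2)*b)/2


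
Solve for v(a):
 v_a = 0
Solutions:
 v(a) = C1


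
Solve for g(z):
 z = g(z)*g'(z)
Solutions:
 g(z) = -sqrt(C1 + z^2)
 g(z) = sqrt(C1 + z^2)


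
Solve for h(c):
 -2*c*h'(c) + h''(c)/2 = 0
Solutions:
 h(c) = C1 + C2*erfi(sqrt(2)*c)


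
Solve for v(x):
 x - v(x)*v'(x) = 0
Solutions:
 v(x) = -sqrt(C1 + x^2)
 v(x) = sqrt(C1 + x^2)


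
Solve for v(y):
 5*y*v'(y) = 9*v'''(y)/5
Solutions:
 v(y) = C1 + Integral(C2*airyai(3^(1/3)*5^(2/3)*y/3) + C3*airybi(3^(1/3)*5^(2/3)*y/3), y)


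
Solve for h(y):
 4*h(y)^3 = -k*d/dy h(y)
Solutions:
 h(y) = -sqrt(2)*sqrt(-k/(C1*k - 4*y))/2
 h(y) = sqrt(2)*sqrt(-k/(C1*k - 4*y))/2


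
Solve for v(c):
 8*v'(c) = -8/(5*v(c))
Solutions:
 v(c) = -sqrt(C1 - 10*c)/5
 v(c) = sqrt(C1 - 10*c)/5


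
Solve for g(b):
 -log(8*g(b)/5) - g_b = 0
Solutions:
 Integral(1/(log(_y) - log(5) + 3*log(2)), (_y, g(b))) = C1 - b


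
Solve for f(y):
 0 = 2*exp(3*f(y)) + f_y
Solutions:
 f(y) = log((-3^(2/3) - 3*3^(1/6)*I)*(1/(C1 + 2*y))^(1/3)/6)
 f(y) = log((-3^(2/3) + 3*3^(1/6)*I)*(1/(C1 + 2*y))^(1/3)/6)
 f(y) = log(1/(C1 + 6*y))/3


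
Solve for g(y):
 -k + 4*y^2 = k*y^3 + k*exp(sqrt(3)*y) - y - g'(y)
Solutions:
 g(y) = C1 + k*y^4/4 + k*y + sqrt(3)*k*exp(sqrt(3)*y)/3 - 4*y^3/3 - y^2/2


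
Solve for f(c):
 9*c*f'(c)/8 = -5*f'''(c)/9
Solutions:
 f(c) = C1 + Integral(C2*airyai(-3*3^(1/3)*5^(2/3)*c/10) + C3*airybi(-3*3^(1/3)*5^(2/3)*c/10), c)


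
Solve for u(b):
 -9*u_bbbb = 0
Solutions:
 u(b) = C1 + C2*b + C3*b^2 + C4*b^3


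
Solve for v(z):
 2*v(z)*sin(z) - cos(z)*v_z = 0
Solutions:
 v(z) = C1/cos(z)^2


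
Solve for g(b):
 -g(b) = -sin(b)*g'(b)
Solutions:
 g(b) = C1*sqrt(cos(b) - 1)/sqrt(cos(b) + 1)


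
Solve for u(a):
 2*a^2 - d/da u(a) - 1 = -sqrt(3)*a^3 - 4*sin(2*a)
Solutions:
 u(a) = C1 + sqrt(3)*a^4/4 + 2*a^3/3 - a - 2*cos(2*a)


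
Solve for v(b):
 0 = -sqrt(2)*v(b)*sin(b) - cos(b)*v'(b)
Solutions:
 v(b) = C1*cos(b)^(sqrt(2))


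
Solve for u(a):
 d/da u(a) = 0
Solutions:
 u(a) = C1


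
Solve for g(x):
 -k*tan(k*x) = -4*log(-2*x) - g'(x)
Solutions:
 g(x) = C1 + k*Piecewise((-log(cos(k*x))/k, Ne(k, 0)), (0, True)) - 4*x*log(-x) - 4*x*log(2) + 4*x


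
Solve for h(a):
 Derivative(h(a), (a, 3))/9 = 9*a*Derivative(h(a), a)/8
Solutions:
 h(a) = C1 + Integral(C2*airyai(3*3^(1/3)*a/2) + C3*airybi(3*3^(1/3)*a/2), a)


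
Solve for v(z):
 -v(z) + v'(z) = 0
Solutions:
 v(z) = C1*exp(z)


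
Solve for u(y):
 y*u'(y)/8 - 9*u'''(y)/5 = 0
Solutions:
 u(y) = C1 + Integral(C2*airyai(15^(1/3)*y/6) + C3*airybi(15^(1/3)*y/6), y)


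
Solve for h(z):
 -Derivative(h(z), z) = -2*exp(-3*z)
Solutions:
 h(z) = C1 - 2*exp(-3*z)/3


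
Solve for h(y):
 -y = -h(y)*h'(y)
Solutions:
 h(y) = -sqrt(C1 + y^2)
 h(y) = sqrt(C1 + y^2)


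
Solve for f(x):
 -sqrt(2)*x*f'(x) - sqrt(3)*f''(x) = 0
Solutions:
 f(x) = C1 + C2*erf(6^(3/4)*x/6)


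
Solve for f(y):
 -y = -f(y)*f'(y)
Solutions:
 f(y) = -sqrt(C1 + y^2)
 f(y) = sqrt(C1 + y^2)


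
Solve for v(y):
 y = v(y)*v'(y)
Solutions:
 v(y) = -sqrt(C1 + y^2)
 v(y) = sqrt(C1 + y^2)


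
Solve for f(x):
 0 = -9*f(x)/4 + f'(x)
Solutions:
 f(x) = C1*exp(9*x/4)


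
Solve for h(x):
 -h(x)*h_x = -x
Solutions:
 h(x) = -sqrt(C1 + x^2)
 h(x) = sqrt(C1 + x^2)


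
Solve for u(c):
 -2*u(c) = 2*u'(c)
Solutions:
 u(c) = C1*exp(-c)


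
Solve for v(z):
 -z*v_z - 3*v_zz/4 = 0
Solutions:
 v(z) = C1 + C2*erf(sqrt(6)*z/3)


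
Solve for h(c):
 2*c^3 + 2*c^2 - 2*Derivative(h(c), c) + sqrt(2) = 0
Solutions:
 h(c) = C1 + c^4/4 + c^3/3 + sqrt(2)*c/2


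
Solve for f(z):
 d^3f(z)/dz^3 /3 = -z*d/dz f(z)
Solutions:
 f(z) = C1 + Integral(C2*airyai(-3^(1/3)*z) + C3*airybi(-3^(1/3)*z), z)


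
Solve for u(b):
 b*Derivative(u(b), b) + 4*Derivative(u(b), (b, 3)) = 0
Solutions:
 u(b) = C1 + Integral(C2*airyai(-2^(1/3)*b/2) + C3*airybi(-2^(1/3)*b/2), b)


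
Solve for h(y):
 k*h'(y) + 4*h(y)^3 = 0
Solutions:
 h(y) = -sqrt(2)*sqrt(-k/(C1*k - 4*y))/2
 h(y) = sqrt(2)*sqrt(-k/(C1*k - 4*y))/2


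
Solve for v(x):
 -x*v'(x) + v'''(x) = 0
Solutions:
 v(x) = C1 + Integral(C2*airyai(x) + C3*airybi(x), x)


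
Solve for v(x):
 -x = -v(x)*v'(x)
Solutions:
 v(x) = -sqrt(C1 + x^2)
 v(x) = sqrt(C1 + x^2)


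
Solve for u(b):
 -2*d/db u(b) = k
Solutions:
 u(b) = C1 - b*k/2


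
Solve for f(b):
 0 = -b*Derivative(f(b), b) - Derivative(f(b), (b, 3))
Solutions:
 f(b) = C1 + Integral(C2*airyai(-b) + C3*airybi(-b), b)


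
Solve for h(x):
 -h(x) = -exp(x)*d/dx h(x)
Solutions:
 h(x) = C1*exp(-exp(-x))


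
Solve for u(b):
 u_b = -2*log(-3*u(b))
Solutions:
 Integral(1/(log(-_y) + log(3)), (_y, u(b)))/2 = C1 - b


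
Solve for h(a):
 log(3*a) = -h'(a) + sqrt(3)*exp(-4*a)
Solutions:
 h(a) = C1 - a*log(a) + a*(1 - log(3)) - sqrt(3)*exp(-4*a)/4


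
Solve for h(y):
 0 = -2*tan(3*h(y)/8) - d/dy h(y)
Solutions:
 h(y) = -8*asin(C1*exp(-3*y/4))/3 + 8*pi/3
 h(y) = 8*asin(C1*exp(-3*y/4))/3


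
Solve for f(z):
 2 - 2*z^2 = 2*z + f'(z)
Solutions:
 f(z) = C1 - 2*z^3/3 - z^2 + 2*z


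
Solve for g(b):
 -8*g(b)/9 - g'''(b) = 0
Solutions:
 g(b) = C3*exp(-2*3^(1/3)*b/3) + (C1*sin(3^(5/6)*b/3) + C2*cos(3^(5/6)*b/3))*exp(3^(1/3)*b/3)


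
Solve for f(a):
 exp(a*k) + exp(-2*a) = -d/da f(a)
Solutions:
 f(a) = C1 + exp(-2*a)/2 - exp(a*k)/k


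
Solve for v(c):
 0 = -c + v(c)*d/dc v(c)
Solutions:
 v(c) = -sqrt(C1 + c^2)
 v(c) = sqrt(C1 + c^2)


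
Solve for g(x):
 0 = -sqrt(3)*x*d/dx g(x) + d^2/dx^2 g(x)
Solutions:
 g(x) = C1 + C2*erfi(sqrt(2)*3^(1/4)*x/2)


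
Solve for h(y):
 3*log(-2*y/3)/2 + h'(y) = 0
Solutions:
 h(y) = C1 - 3*y*log(-y)/2 + 3*y*(-log(2) + 1 + log(3))/2


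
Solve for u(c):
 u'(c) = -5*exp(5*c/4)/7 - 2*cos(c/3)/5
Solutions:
 u(c) = C1 - 4*exp(5*c/4)/7 - 6*sin(c/3)/5


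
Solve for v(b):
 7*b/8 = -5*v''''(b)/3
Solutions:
 v(b) = C1 + C2*b + C3*b^2 + C4*b^3 - 7*b^5/1600


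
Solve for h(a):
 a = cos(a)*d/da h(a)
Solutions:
 h(a) = C1 + Integral(a/cos(a), a)


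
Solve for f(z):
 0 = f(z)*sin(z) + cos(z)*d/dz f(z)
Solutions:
 f(z) = C1*cos(z)


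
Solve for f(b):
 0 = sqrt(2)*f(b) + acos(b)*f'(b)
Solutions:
 f(b) = C1*exp(-sqrt(2)*Integral(1/acos(b), b))


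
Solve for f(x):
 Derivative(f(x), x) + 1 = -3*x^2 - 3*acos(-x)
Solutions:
 f(x) = C1 - x^3 - 3*x*acos(-x) - x - 3*sqrt(1 - x^2)


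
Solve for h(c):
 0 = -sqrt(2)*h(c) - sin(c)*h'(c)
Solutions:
 h(c) = C1*(cos(c) + 1)^(sqrt(2)/2)/(cos(c) - 1)^(sqrt(2)/2)


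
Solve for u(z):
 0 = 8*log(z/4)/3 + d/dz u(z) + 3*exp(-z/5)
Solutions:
 u(z) = C1 - 8*z*log(z)/3 + 8*z*(1 + 2*log(2))/3 + 15*exp(-z/5)


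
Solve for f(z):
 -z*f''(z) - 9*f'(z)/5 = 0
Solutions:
 f(z) = C1 + C2/z^(4/5)


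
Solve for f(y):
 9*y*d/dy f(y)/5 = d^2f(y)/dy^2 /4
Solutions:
 f(y) = C1 + C2*erfi(3*sqrt(10)*y/5)


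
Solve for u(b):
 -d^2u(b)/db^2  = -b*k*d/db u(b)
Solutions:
 u(b) = Piecewise((-sqrt(2)*sqrt(pi)*C1*erf(sqrt(2)*b*sqrt(-k)/2)/(2*sqrt(-k)) - C2, (k > 0) | (k < 0)), (-C1*b - C2, True))


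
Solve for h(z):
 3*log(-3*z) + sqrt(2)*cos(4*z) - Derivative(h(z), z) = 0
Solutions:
 h(z) = C1 + 3*z*log(-z) - 3*z + 3*z*log(3) + sqrt(2)*sin(4*z)/4


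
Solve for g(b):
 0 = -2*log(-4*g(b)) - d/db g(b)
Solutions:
 Integral(1/(log(-_y) + 2*log(2)), (_y, g(b)))/2 = C1 - b


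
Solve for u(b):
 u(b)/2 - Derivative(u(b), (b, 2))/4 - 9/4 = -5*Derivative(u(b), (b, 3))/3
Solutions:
 u(b) = C1*exp(b*((20*sqrt(3594) + 1199)^(-1/3) + 2 + (20*sqrt(3594) + 1199)^(1/3))/40)*sin(sqrt(3)*b*(-(20*sqrt(3594) + 1199)^(1/3) + (20*sqrt(3594) + 1199)^(-1/3))/40) + C2*exp(b*((20*sqrt(3594) + 1199)^(-1/3) + 2 + (20*sqrt(3594) + 1199)^(1/3))/40)*cos(sqrt(3)*b*(-(20*sqrt(3594) + 1199)^(1/3) + (20*sqrt(3594) + 1199)^(-1/3))/40) + C3*exp(b*(-(20*sqrt(3594) + 1199)^(1/3) - 1/(20*sqrt(3594) + 1199)^(1/3) + 1)/20) + 9/2


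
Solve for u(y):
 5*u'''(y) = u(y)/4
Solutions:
 u(y) = C3*exp(50^(1/3)*y/10) + (C1*sin(sqrt(3)*50^(1/3)*y/20) + C2*cos(sqrt(3)*50^(1/3)*y/20))*exp(-50^(1/3)*y/20)


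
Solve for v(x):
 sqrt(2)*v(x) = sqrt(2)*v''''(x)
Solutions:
 v(x) = C1*exp(-x) + C2*exp(x) + C3*sin(x) + C4*cos(x)


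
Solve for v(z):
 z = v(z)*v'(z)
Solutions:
 v(z) = -sqrt(C1 + z^2)
 v(z) = sqrt(C1 + z^2)


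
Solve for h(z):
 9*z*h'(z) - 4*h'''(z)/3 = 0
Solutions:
 h(z) = C1 + Integral(C2*airyai(3*2^(1/3)*z/2) + C3*airybi(3*2^(1/3)*z/2), z)


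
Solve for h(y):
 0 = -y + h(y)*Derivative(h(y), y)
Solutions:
 h(y) = -sqrt(C1 + y^2)
 h(y) = sqrt(C1 + y^2)


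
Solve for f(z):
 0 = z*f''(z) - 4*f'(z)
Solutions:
 f(z) = C1 + C2*z^5


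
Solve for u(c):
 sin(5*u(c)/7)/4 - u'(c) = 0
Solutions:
 -c/4 + 7*log(cos(5*u(c)/7) - 1)/10 - 7*log(cos(5*u(c)/7) + 1)/10 = C1


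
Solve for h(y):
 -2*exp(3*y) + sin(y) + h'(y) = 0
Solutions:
 h(y) = C1 + 2*exp(3*y)/3 + cos(y)


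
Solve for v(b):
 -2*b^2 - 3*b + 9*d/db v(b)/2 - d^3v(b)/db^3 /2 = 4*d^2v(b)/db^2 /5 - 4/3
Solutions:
 v(b) = C1 + C2*exp(b*(-4 + sqrt(241))/5) + C3*exp(-b*(4 + sqrt(241))/5) + 4*b^3/27 + 167*b^2/405 - 928*b/18225


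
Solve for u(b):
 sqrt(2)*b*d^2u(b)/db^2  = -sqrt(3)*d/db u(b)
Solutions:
 u(b) = C1 + C2*b^(1 - sqrt(6)/2)


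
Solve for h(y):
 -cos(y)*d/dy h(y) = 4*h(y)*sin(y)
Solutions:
 h(y) = C1*cos(y)^4


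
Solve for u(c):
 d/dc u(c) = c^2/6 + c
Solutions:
 u(c) = C1 + c^3/18 + c^2/2


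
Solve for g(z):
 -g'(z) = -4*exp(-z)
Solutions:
 g(z) = C1 - 4*exp(-z)


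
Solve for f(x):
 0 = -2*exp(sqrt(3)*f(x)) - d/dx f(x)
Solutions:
 f(x) = sqrt(3)*(2*log(1/(C1 + 2*x)) - log(3))/6


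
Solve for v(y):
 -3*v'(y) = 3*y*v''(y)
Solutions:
 v(y) = C1 + C2*log(y)


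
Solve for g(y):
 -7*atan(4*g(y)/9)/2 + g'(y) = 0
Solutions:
 Integral(1/atan(4*_y/9), (_y, g(y))) = C1 + 7*y/2


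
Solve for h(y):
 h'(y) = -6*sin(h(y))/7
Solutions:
 6*y/7 + log(cos(h(y)) - 1)/2 - log(cos(h(y)) + 1)/2 = C1


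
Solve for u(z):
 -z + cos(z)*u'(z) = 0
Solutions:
 u(z) = C1 + Integral(z/cos(z), z)


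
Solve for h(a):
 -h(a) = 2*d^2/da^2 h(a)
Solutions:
 h(a) = C1*sin(sqrt(2)*a/2) + C2*cos(sqrt(2)*a/2)


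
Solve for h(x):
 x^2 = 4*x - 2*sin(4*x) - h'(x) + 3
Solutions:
 h(x) = C1 - x^3/3 + 2*x^2 + 3*x + cos(4*x)/2


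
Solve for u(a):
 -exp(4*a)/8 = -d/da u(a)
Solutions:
 u(a) = C1 + exp(4*a)/32


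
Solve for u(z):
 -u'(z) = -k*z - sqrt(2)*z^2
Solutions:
 u(z) = C1 + k*z^2/2 + sqrt(2)*z^3/3


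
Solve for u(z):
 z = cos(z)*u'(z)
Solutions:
 u(z) = C1 + Integral(z/cos(z), z)


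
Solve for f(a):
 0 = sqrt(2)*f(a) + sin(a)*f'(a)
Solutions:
 f(a) = C1*(cos(a) + 1)^(sqrt(2)/2)/(cos(a) - 1)^(sqrt(2)/2)


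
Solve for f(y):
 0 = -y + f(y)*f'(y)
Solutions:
 f(y) = -sqrt(C1 + y^2)
 f(y) = sqrt(C1 + y^2)


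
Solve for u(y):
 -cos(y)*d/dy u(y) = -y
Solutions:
 u(y) = C1 + Integral(y/cos(y), y)


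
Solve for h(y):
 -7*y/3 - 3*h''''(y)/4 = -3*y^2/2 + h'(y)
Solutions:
 h(y) = C1 + C4*exp(-6^(2/3)*y/3) + y^3/2 - 7*y^2/6 + (C2*sin(2^(2/3)*3^(1/6)*y/2) + C3*cos(2^(2/3)*3^(1/6)*y/2))*exp(6^(2/3)*y/6)


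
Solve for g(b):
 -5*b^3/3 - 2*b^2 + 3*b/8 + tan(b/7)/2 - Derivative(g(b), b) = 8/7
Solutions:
 g(b) = C1 - 5*b^4/12 - 2*b^3/3 + 3*b^2/16 - 8*b/7 - 7*log(cos(b/7))/2


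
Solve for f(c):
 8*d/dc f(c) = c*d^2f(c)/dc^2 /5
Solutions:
 f(c) = C1 + C2*c^41


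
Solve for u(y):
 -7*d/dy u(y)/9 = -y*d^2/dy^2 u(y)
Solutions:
 u(y) = C1 + C2*y^(16/9)


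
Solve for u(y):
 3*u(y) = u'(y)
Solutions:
 u(y) = C1*exp(3*y)


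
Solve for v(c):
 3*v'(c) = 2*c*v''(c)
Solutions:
 v(c) = C1 + C2*c^(5/2)


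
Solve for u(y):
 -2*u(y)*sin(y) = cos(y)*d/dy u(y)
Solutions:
 u(y) = C1*cos(y)^2


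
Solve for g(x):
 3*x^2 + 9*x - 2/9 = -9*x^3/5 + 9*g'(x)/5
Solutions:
 g(x) = C1 + x^4/4 + 5*x^3/9 + 5*x^2/2 - 10*x/81


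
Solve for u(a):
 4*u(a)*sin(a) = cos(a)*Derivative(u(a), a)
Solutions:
 u(a) = C1/cos(a)^4


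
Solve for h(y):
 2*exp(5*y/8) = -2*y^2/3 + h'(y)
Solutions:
 h(y) = C1 + 2*y^3/9 + 16*exp(5*y/8)/5


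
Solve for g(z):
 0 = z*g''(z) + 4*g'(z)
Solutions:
 g(z) = C1 + C2/z^3


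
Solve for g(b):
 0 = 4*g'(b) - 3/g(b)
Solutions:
 g(b) = -sqrt(C1 + 6*b)/2
 g(b) = sqrt(C1 + 6*b)/2


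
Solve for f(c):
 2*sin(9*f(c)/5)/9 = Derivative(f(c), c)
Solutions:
 -2*c/9 + 5*log(cos(9*f(c)/5) - 1)/18 - 5*log(cos(9*f(c)/5) + 1)/18 = C1


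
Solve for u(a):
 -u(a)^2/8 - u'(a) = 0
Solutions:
 u(a) = 8/(C1 + a)


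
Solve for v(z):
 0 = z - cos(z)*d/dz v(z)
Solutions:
 v(z) = C1 + Integral(z/cos(z), z)


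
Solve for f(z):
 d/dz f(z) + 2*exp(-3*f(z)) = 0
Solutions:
 f(z) = log(C1 - 6*z)/3
 f(z) = log((-3^(1/3) - 3^(5/6)*I)*(C1 - 2*z)^(1/3)/2)
 f(z) = log((-3^(1/3) + 3^(5/6)*I)*(C1 - 2*z)^(1/3)/2)


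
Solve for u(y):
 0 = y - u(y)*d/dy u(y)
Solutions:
 u(y) = -sqrt(C1 + y^2)
 u(y) = sqrt(C1 + y^2)


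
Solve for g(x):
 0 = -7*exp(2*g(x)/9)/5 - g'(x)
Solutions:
 g(x) = 9*log(-sqrt(-1/(C1 - 7*x))) - 9*log(2) + 9*log(3) + 9*log(10)/2
 g(x) = 9*log(-1/(C1 - 7*x))/2 - 9*log(2) + 9*log(3) + 9*log(10)/2


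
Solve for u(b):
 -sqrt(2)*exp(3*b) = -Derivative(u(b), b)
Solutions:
 u(b) = C1 + sqrt(2)*exp(3*b)/3


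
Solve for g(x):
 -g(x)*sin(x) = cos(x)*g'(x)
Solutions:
 g(x) = C1*cos(x)


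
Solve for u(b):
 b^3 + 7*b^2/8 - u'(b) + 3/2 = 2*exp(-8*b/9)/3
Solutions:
 u(b) = C1 + b^4/4 + 7*b^3/24 + 3*b/2 + 3*exp(-8*b/9)/4


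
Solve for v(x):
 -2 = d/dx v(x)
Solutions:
 v(x) = C1 - 2*x


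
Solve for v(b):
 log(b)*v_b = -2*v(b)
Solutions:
 v(b) = C1*exp(-2*li(b))


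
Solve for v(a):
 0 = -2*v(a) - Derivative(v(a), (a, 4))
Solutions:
 v(a) = (C1*sin(2^(3/4)*a/2) + C2*cos(2^(3/4)*a/2))*exp(-2^(3/4)*a/2) + (C3*sin(2^(3/4)*a/2) + C4*cos(2^(3/4)*a/2))*exp(2^(3/4)*a/2)


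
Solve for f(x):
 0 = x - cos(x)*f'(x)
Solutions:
 f(x) = C1 + Integral(x/cos(x), x)


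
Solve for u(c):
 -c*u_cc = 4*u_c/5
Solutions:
 u(c) = C1 + C2*c^(1/5)


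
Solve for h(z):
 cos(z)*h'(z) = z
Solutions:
 h(z) = C1 + Integral(z/cos(z), z)


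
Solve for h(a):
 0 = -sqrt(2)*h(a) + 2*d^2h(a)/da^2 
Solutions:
 h(a) = C1*exp(-2^(3/4)*a/2) + C2*exp(2^(3/4)*a/2)


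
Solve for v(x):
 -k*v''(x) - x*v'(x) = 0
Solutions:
 v(x) = C1 + C2*sqrt(k)*erf(sqrt(2)*x*sqrt(1/k)/2)


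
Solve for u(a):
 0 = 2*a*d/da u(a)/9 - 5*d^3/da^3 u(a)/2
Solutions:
 u(a) = C1 + Integral(C2*airyai(2^(2/3)*75^(1/3)*a/15) + C3*airybi(2^(2/3)*75^(1/3)*a/15), a)


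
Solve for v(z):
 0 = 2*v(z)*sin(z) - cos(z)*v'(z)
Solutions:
 v(z) = C1/cos(z)^2


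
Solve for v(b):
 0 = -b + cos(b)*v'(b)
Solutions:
 v(b) = C1 + Integral(b/cos(b), b)


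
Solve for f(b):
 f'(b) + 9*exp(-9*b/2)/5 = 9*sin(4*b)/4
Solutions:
 f(b) = C1 - 9*cos(4*b)/16 + 2*exp(-9*b/2)/5


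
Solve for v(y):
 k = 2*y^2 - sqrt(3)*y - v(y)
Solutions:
 v(y) = -k + 2*y^2 - sqrt(3)*y


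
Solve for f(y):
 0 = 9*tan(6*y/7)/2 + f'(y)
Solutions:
 f(y) = C1 + 21*log(cos(6*y/7))/4


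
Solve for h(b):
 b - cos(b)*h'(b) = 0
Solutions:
 h(b) = C1 + Integral(b/cos(b), b)


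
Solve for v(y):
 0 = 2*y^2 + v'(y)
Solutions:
 v(y) = C1 - 2*y^3/3


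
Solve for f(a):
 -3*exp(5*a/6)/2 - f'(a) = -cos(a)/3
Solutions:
 f(a) = C1 - 9*exp(5*a/6)/5 + sin(a)/3


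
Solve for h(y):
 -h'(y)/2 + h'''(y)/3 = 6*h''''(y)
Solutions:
 h(y) = C1 + C2*exp(y*((81*sqrt(6559) + 6560)^(-1/3) + 2 + (81*sqrt(6559) + 6560)^(1/3))/108)*sin(sqrt(3)*y*(-(81*sqrt(6559) + 6560)^(1/3) + (81*sqrt(6559) + 6560)^(-1/3))/108) + C3*exp(y*((81*sqrt(6559) + 6560)^(-1/3) + 2 + (81*sqrt(6559) + 6560)^(1/3))/108)*cos(sqrt(3)*y*(-(81*sqrt(6559) + 6560)^(1/3) + (81*sqrt(6559) + 6560)^(-1/3))/108) + C4*exp(y*(-(81*sqrt(6559) + 6560)^(1/3) - 1/(81*sqrt(6559) + 6560)^(1/3) + 1)/54)


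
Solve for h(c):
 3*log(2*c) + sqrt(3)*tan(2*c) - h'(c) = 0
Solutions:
 h(c) = C1 + 3*c*log(c) - 3*c + 3*c*log(2) - sqrt(3)*log(cos(2*c))/2


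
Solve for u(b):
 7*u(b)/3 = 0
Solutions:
 u(b) = 0


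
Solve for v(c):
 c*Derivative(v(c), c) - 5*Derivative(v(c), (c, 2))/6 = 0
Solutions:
 v(c) = C1 + C2*erfi(sqrt(15)*c/5)


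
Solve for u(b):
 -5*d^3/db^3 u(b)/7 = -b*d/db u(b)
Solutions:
 u(b) = C1 + Integral(C2*airyai(5^(2/3)*7^(1/3)*b/5) + C3*airybi(5^(2/3)*7^(1/3)*b/5), b)


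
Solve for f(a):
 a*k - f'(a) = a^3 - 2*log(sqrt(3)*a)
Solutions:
 f(a) = C1 - a^4/4 + a^2*k/2 + 2*a*log(a) - 2*a + a*log(3)


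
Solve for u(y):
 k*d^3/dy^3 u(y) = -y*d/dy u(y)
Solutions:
 u(y) = C1 + Integral(C2*airyai(y*(-1/k)^(1/3)) + C3*airybi(y*(-1/k)^(1/3)), y)


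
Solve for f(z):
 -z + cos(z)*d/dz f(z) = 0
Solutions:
 f(z) = C1 + Integral(z/cos(z), z)


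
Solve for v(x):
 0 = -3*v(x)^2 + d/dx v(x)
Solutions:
 v(x) = -1/(C1 + 3*x)


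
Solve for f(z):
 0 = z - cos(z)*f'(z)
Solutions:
 f(z) = C1 + Integral(z/cos(z), z)


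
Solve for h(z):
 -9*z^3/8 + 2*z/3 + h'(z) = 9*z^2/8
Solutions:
 h(z) = C1 + 9*z^4/32 + 3*z^3/8 - z^2/3


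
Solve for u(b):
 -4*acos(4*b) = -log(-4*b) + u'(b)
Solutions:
 u(b) = C1 + b*log(-b) - 4*b*acos(4*b) - b + 2*b*log(2) + sqrt(1 - 16*b^2)


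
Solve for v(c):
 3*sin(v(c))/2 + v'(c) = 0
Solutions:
 v(c) = -acos((-C1 - exp(3*c))/(C1 - exp(3*c))) + 2*pi
 v(c) = acos((-C1 - exp(3*c))/(C1 - exp(3*c)))


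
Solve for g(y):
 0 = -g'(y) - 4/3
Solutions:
 g(y) = C1 - 4*y/3


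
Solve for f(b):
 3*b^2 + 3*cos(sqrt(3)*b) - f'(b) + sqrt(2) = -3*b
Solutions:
 f(b) = C1 + b^3 + 3*b^2/2 + sqrt(2)*b + sqrt(3)*sin(sqrt(3)*b)


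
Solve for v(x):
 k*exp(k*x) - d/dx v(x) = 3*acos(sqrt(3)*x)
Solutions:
 v(x) = C1 + k*Piecewise((exp(k*x)/k, Ne(k, 0)), (x, True)) - 3*x*acos(sqrt(3)*x) + sqrt(3)*sqrt(1 - 3*x^2)


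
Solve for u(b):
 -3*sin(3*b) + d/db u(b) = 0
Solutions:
 u(b) = C1 - cos(3*b)


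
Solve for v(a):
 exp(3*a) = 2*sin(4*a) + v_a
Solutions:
 v(a) = C1 + exp(3*a)/3 + cos(4*a)/2


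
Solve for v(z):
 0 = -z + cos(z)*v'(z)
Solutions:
 v(z) = C1 + Integral(z/cos(z), z)


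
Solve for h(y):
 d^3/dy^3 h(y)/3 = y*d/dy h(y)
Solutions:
 h(y) = C1 + Integral(C2*airyai(3^(1/3)*y) + C3*airybi(3^(1/3)*y), y)


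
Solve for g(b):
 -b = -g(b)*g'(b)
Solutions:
 g(b) = -sqrt(C1 + b^2)
 g(b) = sqrt(C1 + b^2)


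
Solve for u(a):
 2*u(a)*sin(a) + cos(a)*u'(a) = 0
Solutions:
 u(a) = C1*cos(a)^2


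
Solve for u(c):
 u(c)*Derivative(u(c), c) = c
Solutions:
 u(c) = -sqrt(C1 + c^2)
 u(c) = sqrt(C1 + c^2)


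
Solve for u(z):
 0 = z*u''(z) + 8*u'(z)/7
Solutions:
 u(z) = C1 + C2/z^(1/7)


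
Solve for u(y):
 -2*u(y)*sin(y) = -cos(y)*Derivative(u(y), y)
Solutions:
 u(y) = C1/cos(y)^2


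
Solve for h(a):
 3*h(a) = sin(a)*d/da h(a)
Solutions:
 h(a) = C1*(cos(a) - 1)^(3/2)/(cos(a) + 1)^(3/2)


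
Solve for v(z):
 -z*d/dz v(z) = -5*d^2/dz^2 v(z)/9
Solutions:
 v(z) = C1 + C2*erfi(3*sqrt(10)*z/10)


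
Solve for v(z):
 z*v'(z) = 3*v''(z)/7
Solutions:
 v(z) = C1 + C2*erfi(sqrt(42)*z/6)


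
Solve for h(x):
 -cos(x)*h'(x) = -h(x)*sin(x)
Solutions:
 h(x) = C1/cos(x)


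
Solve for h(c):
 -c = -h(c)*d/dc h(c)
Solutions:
 h(c) = -sqrt(C1 + c^2)
 h(c) = sqrt(C1 + c^2)


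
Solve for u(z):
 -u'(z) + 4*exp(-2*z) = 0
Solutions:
 u(z) = C1 - 2*exp(-2*z)


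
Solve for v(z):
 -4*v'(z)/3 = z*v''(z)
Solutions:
 v(z) = C1 + C2/z^(1/3)


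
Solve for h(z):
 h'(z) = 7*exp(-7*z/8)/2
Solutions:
 h(z) = C1 - 4*exp(-7*z/8)


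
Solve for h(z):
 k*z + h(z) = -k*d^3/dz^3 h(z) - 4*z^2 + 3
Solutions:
 h(z) = C1*exp(z*(-1/k)^(1/3)) + C2*exp(z*(-1/k)^(1/3)*(-1 + sqrt(3)*I)/2) + C3*exp(-z*(-1/k)^(1/3)*(1 + sqrt(3)*I)/2) - k*z - 4*z^2 + 3


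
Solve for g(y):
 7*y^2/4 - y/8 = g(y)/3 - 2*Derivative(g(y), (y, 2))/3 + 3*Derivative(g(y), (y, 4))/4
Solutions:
 g(y) = 21*y^2/4 - 3*y/8 + (C1*sin(sqrt(6)*y*sin(atan(sqrt(5)/2)/2)/3) + C2*cos(sqrt(6)*y*sin(atan(sqrt(5)/2)/2)/3))*exp(-sqrt(6)*y*cos(atan(sqrt(5)/2)/2)/3) + (C3*sin(sqrt(6)*y*sin(atan(sqrt(5)/2)/2)/3) + C4*cos(sqrt(6)*y*sin(atan(sqrt(5)/2)/2)/3))*exp(sqrt(6)*y*cos(atan(sqrt(5)/2)/2)/3) + 21


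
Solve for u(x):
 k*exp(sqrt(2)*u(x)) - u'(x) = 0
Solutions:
 u(x) = sqrt(2)*(2*log(-1/(C1 + k*x)) - log(2))/4


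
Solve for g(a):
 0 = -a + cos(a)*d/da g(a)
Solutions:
 g(a) = C1 + Integral(a/cos(a), a)


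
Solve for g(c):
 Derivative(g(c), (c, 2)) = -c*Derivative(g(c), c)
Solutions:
 g(c) = C1 + C2*erf(sqrt(2)*c/2)


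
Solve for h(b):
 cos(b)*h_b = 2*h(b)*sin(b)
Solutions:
 h(b) = C1/cos(b)^2


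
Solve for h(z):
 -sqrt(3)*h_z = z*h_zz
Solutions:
 h(z) = C1 + C2*z^(1 - sqrt(3))


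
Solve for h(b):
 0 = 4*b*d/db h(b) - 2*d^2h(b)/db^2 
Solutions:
 h(b) = C1 + C2*erfi(b)


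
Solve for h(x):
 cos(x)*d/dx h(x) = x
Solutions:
 h(x) = C1 + Integral(x/cos(x), x)


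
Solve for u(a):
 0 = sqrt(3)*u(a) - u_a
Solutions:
 u(a) = C1*exp(sqrt(3)*a)


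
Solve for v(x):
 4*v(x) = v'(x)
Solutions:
 v(x) = C1*exp(4*x)


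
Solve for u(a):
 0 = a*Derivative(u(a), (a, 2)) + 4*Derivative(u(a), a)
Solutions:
 u(a) = C1 + C2/a^3


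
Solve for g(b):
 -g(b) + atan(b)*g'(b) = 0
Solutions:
 g(b) = C1*exp(Integral(1/atan(b), b))


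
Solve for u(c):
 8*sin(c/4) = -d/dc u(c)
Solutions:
 u(c) = C1 + 32*cos(c/4)


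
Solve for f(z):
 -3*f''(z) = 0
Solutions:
 f(z) = C1 + C2*z


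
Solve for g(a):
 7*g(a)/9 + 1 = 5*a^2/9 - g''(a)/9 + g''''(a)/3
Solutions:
 g(a) = C1*exp(-sqrt(6)*a*sqrt(1 + sqrt(85))/6) + C2*exp(sqrt(6)*a*sqrt(1 + sqrt(85))/6) + C3*sin(sqrt(6)*a*sqrt(-1 + sqrt(85))/6) + C4*cos(sqrt(6)*a*sqrt(-1 + sqrt(85))/6) + 5*a^2/7 - 73/49


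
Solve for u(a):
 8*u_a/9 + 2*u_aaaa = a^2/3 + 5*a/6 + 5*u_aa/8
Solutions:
 u(a) = C1 + C2*exp(3^(1/3)*a*(5*3^(1/3)/(sqrt(16009)/64 + 2)^(1/3) + 16*(sqrt(16009)/64 + 2)^(1/3))/96)*sin(sqrt(3)*a*(-16*(3*sqrt(16009)/64 + 6)^(1/3) + 15/(3*sqrt(16009)/64 + 6)^(1/3))/96) + C3*exp(3^(1/3)*a*(5*3^(1/3)/(sqrt(16009)/64 + 2)^(1/3) + 16*(sqrt(16009)/64 + 2)^(1/3))/96)*cos(sqrt(3)*a*(-16*(3*sqrt(16009)/64 + 6)^(1/3) + 15/(3*sqrt(16009)/64 + 6)^(1/3))/96) + C4*exp(-3^(1/3)*a*(5*3^(1/3)/(sqrt(16009)/64 + 2)^(1/3) + 16*(sqrt(16009)/64 + 2)^(1/3))/48) + a^3/8 + 375*a^2/512 + 16875*a/16384


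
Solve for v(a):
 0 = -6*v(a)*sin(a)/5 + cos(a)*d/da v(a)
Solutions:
 v(a) = C1/cos(a)^(6/5)


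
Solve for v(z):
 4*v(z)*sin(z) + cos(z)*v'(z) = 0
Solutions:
 v(z) = C1*cos(z)^4


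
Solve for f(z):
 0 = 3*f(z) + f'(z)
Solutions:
 f(z) = C1*exp(-3*z)


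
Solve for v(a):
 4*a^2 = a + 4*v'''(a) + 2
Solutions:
 v(a) = C1 + C2*a + C3*a^2 + a^5/60 - a^4/96 - a^3/12


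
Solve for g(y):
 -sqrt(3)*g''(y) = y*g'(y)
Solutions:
 g(y) = C1 + C2*erf(sqrt(2)*3^(3/4)*y/6)


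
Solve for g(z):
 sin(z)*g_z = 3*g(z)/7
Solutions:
 g(z) = C1*(cos(z) - 1)^(3/14)/(cos(z) + 1)^(3/14)


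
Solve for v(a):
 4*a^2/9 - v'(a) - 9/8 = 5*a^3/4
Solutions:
 v(a) = C1 - 5*a^4/16 + 4*a^3/27 - 9*a/8


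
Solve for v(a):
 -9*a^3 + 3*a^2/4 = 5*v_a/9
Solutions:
 v(a) = C1 - 81*a^4/20 + 9*a^3/20


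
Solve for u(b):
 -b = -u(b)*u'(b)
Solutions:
 u(b) = -sqrt(C1 + b^2)
 u(b) = sqrt(C1 + b^2)


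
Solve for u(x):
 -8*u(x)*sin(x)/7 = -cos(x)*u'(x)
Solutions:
 u(x) = C1/cos(x)^(8/7)


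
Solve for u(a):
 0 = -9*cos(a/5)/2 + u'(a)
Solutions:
 u(a) = C1 + 45*sin(a/5)/2


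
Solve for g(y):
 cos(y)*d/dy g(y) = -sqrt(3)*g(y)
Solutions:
 g(y) = C1*(sin(y) - 1)^(sqrt(3)/2)/(sin(y) + 1)^(sqrt(3)/2)


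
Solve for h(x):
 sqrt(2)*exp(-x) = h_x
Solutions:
 h(x) = C1 - sqrt(2)*exp(-x)


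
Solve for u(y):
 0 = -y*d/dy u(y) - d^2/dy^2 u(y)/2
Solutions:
 u(y) = C1 + C2*erf(y)


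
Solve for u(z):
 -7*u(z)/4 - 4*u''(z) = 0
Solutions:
 u(z) = C1*sin(sqrt(7)*z/4) + C2*cos(sqrt(7)*z/4)


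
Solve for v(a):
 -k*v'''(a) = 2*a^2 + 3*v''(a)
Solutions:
 v(a) = C1 + C2*a + C3*exp(-3*a/k) - a^4/18 + 2*a^3*k/27 - 2*a^2*k^2/27


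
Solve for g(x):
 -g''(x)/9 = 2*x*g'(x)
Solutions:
 g(x) = C1 + C2*erf(3*x)


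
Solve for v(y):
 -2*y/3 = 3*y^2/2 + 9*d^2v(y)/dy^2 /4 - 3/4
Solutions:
 v(y) = C1 + C2*y - y^4/18 - 4*y^3/81 + y^2/6


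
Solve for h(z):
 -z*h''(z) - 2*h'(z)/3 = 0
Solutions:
 h(z) = C1 + C2*z^(1/3)


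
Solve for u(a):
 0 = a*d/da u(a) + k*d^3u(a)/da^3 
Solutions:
 u(a) = C1 + Integral(C2*airyai(a*(-1/k)^(1/3)) + C3*airybi(a*(-1/k)^(1/3)), a)


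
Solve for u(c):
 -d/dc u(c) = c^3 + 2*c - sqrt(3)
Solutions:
 u(c) = C1 - c^4/4 - c^2 + sqrt(3)*c


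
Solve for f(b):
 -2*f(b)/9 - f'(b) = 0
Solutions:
 f(b) = C1*exp(-2*b/9)


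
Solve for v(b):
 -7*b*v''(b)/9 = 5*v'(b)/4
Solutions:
 v(b) = C1 + C2/b^(17/28)


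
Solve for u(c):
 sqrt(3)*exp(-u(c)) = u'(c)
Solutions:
 u(c) = log(C1 + sqrt(3)*c)


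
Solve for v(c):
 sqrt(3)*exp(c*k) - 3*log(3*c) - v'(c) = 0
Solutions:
 v(c) = C1 - 3*c*log(c) + 3*c*(1 - log(3)) + Piecewise((sqrt(3)*exp(c*k)/k, Ne(k, 0)), (sqrt(3)*c, True))


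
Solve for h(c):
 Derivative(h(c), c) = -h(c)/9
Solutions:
 h(c) = C1*exp(-c/9)


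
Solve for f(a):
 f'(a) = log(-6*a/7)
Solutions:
 f(a) = C1 + a*log(-a) + a*(-log(7) - 1 + log(6))


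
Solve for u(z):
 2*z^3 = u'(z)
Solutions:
 u(z) = C1 + z^4/2


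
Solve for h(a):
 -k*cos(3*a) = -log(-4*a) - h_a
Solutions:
 h(a) = C1 - a*log(-a) - 2*a*log(2) + a + k*sin(3*a)/3


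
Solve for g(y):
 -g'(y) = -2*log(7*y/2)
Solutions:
 g(y) = C1 + 2*y*log(y) - 2*y + y*log(49/4)


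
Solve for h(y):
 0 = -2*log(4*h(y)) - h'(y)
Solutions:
 Integral(1/(log(_y) + 2*log(2)), (_y, h(y)))/2 = C1 - y


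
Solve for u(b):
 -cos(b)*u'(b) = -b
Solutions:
 u(b) = C1 + Integral(b/cos(b), b)


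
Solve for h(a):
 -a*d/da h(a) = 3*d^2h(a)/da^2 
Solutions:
 h(a) = C1 + C2*erf(sqrt(6)*a/6)


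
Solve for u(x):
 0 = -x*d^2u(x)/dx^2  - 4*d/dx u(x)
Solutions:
 u(x) = C1 + C2/x^3


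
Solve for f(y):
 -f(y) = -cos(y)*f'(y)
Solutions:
 f(y) = C1*sqrt(sin(y) + 1)/sqrt(sin(y) - 1)


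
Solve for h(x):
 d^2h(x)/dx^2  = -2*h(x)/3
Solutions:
 h(x) = C1*sin(sqrt(6)*x/3) + C2*cos(sqrt(6)*x/3)


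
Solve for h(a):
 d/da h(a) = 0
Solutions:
 h(a) = C1


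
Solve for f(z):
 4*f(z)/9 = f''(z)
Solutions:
 f(z) = C1*exp(-2*z/3) + C2*exp(2*z/3)


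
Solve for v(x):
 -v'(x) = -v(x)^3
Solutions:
 v(x) = -sqrt(2)*sqrt(-1/(C1 + x))/2
 v(x) = sqrt(2)*sqrt(-1/(C1 + x))/2


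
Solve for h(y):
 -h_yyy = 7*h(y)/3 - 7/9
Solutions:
 h(y) = C3*exp(-3^(2/3)*7^(1/3)*y/3) + (C1*sin(3^(1/6)*7^(1/3)*y/2) + C2*cos(3^(1/6)*7^(1/3)*y/2))*exp(3^(2/3)*7^(1/3)*y/6) + 1/3


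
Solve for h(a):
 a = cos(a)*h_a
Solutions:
 h(a) = C1 + Integral(a/cos(a), a)


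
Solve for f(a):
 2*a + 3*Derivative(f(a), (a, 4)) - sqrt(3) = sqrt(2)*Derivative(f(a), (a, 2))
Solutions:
 f(a) = C1 + C2*a + C3*exp(-2^(1/4)*sqrt(3)*a/3) + C4*exp(2^(1/4)*sqrt(3)*a/3) + sqrt(2)*a^3/6 - sqrt(6)*a^2/4


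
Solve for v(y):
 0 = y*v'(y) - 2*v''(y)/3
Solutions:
 v(y) = C1 + C2*erfi(sqrt(3)*y/2)


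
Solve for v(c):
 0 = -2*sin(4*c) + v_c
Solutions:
 v(c) = C1 - cos(4*c)/2


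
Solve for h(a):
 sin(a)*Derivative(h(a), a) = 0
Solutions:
 h(a) = C1


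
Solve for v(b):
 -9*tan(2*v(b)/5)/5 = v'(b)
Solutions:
 v(b) = -5*asin(C1*exp(-18*b/25))/2 + 5*pi/2
 v(b) = 5*asin(C1*exp(-18*b/25))/2


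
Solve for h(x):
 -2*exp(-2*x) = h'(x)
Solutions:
 h(x) = C1 + exp(-2*x)


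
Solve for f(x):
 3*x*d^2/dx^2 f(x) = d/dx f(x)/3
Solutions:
 f(x) = C1 + C2*x^(10/9)


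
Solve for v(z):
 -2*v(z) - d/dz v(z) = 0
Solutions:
 v(z) = C1*exp(-2*z)


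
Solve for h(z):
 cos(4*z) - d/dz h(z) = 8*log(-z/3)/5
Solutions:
 h(z) = C1 - 8*z*log(-z)/5 + 8*z/5 + 8*z*log(3)/5 + sin(4*z)/4


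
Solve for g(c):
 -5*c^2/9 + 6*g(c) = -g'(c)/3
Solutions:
 g(c) = C1*exp(-18*c) + 5*c^2/54 - 5*c/486 + 5/8748


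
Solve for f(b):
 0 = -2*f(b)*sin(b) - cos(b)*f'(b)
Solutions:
 f(b) = C1*cos(b)^2


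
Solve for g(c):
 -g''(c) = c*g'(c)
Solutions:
 g(c) = C1 + C2*erf(sqrt(2)*c/2)


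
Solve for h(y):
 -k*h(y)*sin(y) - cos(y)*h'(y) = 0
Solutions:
 h(y) = C1*exp(k*log(cos(y)))


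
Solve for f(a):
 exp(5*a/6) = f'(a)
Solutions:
 f(a) = C1 + 6*exp(5*a/6)/5


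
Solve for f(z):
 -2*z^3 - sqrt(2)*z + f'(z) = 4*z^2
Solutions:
 f(z) = C1 + z^4/2 + 4*z^3/3 + sqrt(2)*z^2/2


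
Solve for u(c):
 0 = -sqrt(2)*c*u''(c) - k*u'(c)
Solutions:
 u(c) = C1 + c^(-sqrt(2)*re(k)/2 + 1)*(C2*sin(sqrt(2)*log(c)*Abs(im(k))/2) + C3*cos(sqrt(2)*log(c)*im(k)/2))


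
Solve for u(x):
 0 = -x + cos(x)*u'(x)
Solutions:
 u(x) = C1 + Integral(x/cos(x), x)


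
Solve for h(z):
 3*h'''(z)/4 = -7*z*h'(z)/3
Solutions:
 h(z) = C1 + Integral(C2*airyai(-84^(1/3)*z/3) + C3*airybi(-84^(1/3)*z/3), z)


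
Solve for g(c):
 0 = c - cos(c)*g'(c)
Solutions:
 g(c) = C1 + Integral(c/cos(c), c)


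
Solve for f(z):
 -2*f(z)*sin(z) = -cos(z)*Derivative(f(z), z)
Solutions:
 f(z) = C1/cos(z)^2


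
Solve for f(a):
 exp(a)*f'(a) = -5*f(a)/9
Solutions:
 f(a) = C1*exp(5*exp(-a)/9)


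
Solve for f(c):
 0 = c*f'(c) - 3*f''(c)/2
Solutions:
 f(c) = C1 + C2*erfi(sqrt(3)*c/3)


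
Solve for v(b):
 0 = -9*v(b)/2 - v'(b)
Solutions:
 v(b) = C1*exp(-9*b/2)


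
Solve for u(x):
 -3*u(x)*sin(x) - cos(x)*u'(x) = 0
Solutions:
 u(x) = C1*cos(x)^3


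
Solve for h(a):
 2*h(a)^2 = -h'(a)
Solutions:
 h(a) = 1/(C1 + 2*a)


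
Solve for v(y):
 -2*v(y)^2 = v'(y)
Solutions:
 v(y) = 1/(C1 + 2*y)


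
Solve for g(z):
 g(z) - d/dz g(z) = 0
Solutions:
 g(z) = C1*exp(z)


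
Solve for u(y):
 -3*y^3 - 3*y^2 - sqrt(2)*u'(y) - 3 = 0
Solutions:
 u(y) = C1 - 3*sqrt(2)*y^4/8 - sqrt(2)*y^3/2 - 3*sqrt(2)*y/2


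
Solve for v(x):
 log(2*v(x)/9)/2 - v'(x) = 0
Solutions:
 -2*Integral(1/(log(_y) - 2*log(3) + log(2)), (_y, v(x))) = C1 - x


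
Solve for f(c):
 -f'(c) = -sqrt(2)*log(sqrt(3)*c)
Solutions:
 f(c) = C1 + sqrt(2)*c*log(c) - sqrt(2)*c + sqrt(2)*c*log(3)/2


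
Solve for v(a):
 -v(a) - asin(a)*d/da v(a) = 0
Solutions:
 v(a) = C1*exp(-Integral(1/asin(a), a))


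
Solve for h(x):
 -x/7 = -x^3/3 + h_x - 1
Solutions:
 h(x) = C1 + x^4/12 - x^2/14 + x


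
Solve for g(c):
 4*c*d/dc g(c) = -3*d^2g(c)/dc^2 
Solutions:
 g(c) = C1 + C2*erf(sqrt(6)*c/3)


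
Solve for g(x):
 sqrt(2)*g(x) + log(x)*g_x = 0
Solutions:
 g(x) = C1*exp(-sqrt(2)*li(x))


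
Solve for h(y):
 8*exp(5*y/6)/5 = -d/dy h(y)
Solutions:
 h(y) = C1 - 48*exp(5*y/6)/25


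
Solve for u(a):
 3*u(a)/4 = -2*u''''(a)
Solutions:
 u(a) = (C1*sin(2^(3/4)*3^(1/4)*a/4) + C2*cos(2^(3/4)*3^(1/4)*a/4))*exp(-2^(3/4)*3^(1/4)*a/4) + (C3*sin(2^(3/4)*3^(1/4)*a/4) + C4*cos(2^(3/4)*3^(1/4)*a/4))*exp(2^(3/4)*3^(1/4)*a/4)


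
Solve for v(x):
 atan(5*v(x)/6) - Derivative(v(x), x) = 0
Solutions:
 Integral(1/atan(5*_y/6), (_y, v(x))) = C1 + x


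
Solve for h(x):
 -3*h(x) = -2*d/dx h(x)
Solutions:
 h(x) = C1*exp(3*x/2)


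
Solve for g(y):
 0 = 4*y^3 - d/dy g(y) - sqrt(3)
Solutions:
 g(y) = C1 + y^4 - sqrt(3)*y


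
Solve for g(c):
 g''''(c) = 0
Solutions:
 g(c) = C1 + C2*c + C3*c^2 + C4*c^3
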